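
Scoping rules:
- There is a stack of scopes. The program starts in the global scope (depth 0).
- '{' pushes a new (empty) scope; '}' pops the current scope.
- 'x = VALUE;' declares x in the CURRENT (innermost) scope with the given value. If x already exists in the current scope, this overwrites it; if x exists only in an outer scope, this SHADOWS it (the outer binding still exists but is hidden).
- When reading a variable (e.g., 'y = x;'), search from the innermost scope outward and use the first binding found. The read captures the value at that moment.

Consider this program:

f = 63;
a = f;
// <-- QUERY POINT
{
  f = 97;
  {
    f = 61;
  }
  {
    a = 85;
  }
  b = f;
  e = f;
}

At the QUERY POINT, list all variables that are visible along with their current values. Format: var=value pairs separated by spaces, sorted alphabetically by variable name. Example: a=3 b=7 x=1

Step 1: declare f=63 at depth 0
Step 2: declare a=(read f)=63 at depth 0
Visible at query point: a=63 f=63

Answer: a=63 f=63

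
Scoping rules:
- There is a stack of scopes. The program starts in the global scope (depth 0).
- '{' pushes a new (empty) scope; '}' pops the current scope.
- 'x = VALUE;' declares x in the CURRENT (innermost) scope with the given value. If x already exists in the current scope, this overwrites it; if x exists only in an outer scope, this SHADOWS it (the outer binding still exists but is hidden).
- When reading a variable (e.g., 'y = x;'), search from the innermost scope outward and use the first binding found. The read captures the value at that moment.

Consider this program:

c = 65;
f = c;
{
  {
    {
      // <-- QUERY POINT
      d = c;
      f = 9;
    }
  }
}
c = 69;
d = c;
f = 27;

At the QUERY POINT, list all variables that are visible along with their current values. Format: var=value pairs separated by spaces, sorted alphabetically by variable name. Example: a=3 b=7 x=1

Answer: c=65 f=65

Derivation:
Step 1: declare c=65 at depth 0
Step 2: declare f=(read c)=65 at depth 0
Step 3: enter scope (depth=1)
Step 4: enter scope (depth=2)
Step 5: enter scope (depth=3)
Visible at query point: c=65 f=65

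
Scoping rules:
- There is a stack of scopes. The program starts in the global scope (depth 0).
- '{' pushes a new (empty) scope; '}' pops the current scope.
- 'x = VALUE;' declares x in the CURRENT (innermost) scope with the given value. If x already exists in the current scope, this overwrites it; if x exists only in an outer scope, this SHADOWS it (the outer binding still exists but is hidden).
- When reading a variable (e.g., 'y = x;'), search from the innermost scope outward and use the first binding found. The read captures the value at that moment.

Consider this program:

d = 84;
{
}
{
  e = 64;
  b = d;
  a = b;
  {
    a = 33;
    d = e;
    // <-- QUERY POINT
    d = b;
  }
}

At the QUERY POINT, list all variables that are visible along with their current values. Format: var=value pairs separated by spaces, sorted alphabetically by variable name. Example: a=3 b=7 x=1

Step 1: declare d=84 at depth 0
Step 2: enter scope (depth=1)
Step 3: exit scope (depth=0)
Step 4: enter scope (depth=1)
Step 5: declare e=64 at depth 1
Step 6: declare b=(read d)=84 at depth 1
Step 7: declare a=(read b)=84 at depth 1
Step 8: enter scope (depth=2)
Step 9: declare a=33 at depth 2
Step 10: declare d=(read e)=64 at depth 2
Visible at query point: a=33 b=84 d=64 e=64

Answer: a=33 b=84 d=64 e=64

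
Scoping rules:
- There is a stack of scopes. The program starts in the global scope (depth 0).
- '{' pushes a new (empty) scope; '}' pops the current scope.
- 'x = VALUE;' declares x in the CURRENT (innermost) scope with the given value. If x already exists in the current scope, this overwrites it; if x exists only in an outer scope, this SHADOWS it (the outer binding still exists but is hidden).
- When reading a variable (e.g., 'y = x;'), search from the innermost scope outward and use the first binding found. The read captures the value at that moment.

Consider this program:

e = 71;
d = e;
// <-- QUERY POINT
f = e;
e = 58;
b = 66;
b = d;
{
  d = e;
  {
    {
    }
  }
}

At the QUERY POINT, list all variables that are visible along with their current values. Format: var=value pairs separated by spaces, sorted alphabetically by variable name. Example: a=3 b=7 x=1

Answer: d=71 e=71

Derivation:
Step 1: declare e=71 at depth 0
Step 2: declare d=(read e)=71 at depth 0
Visible at query point: d=71 e=71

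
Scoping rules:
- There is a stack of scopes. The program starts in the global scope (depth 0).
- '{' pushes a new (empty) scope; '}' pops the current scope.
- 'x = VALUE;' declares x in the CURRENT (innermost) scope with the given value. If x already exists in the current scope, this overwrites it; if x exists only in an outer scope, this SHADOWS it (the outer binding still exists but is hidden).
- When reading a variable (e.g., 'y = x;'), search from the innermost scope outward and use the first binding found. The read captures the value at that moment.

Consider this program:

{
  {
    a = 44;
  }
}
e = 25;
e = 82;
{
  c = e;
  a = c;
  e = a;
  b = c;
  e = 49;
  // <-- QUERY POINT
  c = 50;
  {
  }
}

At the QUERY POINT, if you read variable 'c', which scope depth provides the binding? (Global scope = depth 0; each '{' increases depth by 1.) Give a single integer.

Answer: 1

Derivation:
Step 1: enter scope (depth=1)
Step 2: enter scope (depth=2)
Step 3: declare a=44 at depth 2
Step 4: exit scope (depth=1)
Step 5: exit scope (depth=0)
Step 6: declare e=25 at depth 0
Step 7: declare e=82 at depth 0
Step 8: enter scope (depth=1)
Step 9: declare c=(read e)=82 at depth 1
Step 10: declare a=(read c)=82 at depth 1
Step 11: declare e=(read a)=82 at depth 1
Step 12: declare b=(read c)=82 at depth 1
Step 13: declare e=49 at depth 1
Visible at query point: a=82 b=82 c=82 e=49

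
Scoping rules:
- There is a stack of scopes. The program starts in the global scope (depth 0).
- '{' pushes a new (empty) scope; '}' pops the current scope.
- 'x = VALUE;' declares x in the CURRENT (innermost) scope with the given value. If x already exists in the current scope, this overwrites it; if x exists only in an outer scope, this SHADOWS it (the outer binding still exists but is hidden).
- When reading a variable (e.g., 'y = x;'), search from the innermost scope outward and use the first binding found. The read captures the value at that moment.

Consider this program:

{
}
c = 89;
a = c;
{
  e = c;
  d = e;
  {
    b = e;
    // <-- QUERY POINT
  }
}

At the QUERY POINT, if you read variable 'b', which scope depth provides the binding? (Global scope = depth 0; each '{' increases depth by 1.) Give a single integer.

Step 1: enter scope (depth=1)
Step 2: exit scope (depth=0)
Step 3: declare c=89 at depth 0
Step 4: declare a=(read c)=89 at depth 0
Step 5: enter scope (depth=1)
Step 6: declare e=(read c)=89 at depth 1
Step 7: declare d=(read e)=89 at depth 1
Step 8: enter scope (depth=2)
Step 9: declare b=(read e)=89 at depth 2
Visible at query point: a=89 b=89 c=89 d=89 e=89

Answer: 2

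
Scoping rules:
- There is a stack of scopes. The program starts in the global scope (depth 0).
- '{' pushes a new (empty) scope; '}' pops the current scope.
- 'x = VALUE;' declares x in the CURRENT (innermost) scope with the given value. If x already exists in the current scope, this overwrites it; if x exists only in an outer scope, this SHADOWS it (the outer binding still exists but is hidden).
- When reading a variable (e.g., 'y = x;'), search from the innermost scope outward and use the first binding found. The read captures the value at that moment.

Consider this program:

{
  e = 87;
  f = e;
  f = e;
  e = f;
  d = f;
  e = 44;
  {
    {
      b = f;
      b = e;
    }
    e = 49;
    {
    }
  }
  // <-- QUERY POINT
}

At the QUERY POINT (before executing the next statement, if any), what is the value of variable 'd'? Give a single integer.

Step 1: enter scope (depth=1)
Step 2: declare e=87 at depth 1
Step 3: declare f=(read e)=87 at depth 1
Step 4: declare f=(read e)=87 at depth 1
Step 5: declare e=(read f)=87 at depth 1
Step 6: declare d=(read f)=87 at depth 1
Step 7: declare e=44 at depth 1
Step 8: enter scope (depth=2)
Step 9: enter scope (depth=3)
Step 10: declare b=(read f)=87 at depth 3
Step 11: declare b=(read e)=44 at depth 3
Step 12: exit scope (depth=2)
Step 13: declare e=49 at depth 2
Step 14: enter scope (depth=3)
Step 15: exit scope (depth=2)
Step 16: exit scope (depth=1)
Visible at query point: d=87 e=44 f=87

Answer: 87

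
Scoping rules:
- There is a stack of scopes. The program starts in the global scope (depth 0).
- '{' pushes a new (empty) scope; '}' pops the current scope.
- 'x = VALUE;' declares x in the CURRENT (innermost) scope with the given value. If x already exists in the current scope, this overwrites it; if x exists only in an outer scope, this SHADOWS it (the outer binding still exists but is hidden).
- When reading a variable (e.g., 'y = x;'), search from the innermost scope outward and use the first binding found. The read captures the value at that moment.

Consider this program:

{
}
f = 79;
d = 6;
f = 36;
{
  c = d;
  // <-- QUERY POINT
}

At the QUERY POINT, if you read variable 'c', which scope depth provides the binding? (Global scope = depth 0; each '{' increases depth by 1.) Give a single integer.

Answer: 1

Derivation:
Step 1: enter scope (depth=1)
Step 2: exit scope (depth=0)
Step 3: declare f=79 at depth 0
Step 4: declare d=6 at depth 0
Step 5: declare f=36 at depth 0
Step 6: enter scope (depth=1)
Step 7: declare c=(read d)=6 at depth 1
Visible at query point: c=6 d=6 f=36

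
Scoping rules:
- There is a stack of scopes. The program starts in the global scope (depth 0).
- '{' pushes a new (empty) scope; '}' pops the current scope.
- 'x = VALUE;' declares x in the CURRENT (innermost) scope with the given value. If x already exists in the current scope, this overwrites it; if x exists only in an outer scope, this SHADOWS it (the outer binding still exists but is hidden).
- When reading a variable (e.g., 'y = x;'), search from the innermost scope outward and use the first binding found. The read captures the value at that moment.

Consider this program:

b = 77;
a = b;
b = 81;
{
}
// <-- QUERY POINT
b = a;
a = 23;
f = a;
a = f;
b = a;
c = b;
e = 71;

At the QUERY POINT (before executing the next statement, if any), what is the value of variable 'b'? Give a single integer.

Answer: 81

Derivation:
Step 1: declare b=77 at depth 0
Step 2: declare a=(read b)=77 at depth 0
Step 3: declare b=81 at depth 0
Step 4: enter scope (depth=1)
Step 5: exit scope (depth=0)
Visible at query point: a=77 b=81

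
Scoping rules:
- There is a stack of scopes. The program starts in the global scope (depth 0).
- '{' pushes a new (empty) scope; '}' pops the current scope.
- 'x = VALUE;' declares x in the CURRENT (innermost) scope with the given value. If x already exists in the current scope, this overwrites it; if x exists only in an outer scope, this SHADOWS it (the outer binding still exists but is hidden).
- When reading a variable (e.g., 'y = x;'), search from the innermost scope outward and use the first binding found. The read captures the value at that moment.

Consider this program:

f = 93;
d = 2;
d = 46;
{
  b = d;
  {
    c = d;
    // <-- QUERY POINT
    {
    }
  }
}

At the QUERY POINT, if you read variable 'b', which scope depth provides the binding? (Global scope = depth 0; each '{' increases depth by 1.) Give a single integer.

Answer: 1

Derivation:
Step 1: declare f=93 at depth 0
Step 2: declare d=2 at depth 0
Step 3: declare d=46 at depth 0
Step 4: enter scope (depth=1)
Step 5: declare b=(read d)=46 at depth 1
Step 6: enter scope (depth=2)
Step 7: declare c=(read d)=46 at depth 2
Visible at query point: b=46 c=46 d=46 f=93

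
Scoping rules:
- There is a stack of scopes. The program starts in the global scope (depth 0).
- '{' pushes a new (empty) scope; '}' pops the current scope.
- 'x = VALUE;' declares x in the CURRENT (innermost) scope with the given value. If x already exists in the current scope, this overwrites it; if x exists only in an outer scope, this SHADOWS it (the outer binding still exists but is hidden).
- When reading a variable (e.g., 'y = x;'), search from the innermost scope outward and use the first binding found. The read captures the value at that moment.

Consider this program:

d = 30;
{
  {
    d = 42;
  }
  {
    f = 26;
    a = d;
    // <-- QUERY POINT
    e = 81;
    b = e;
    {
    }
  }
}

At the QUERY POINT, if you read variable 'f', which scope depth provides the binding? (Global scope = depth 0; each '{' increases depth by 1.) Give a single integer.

Answer: 2

Derivation:
Step 1: declare d=30 at depth 0
Step 2: enter scope (depth=1)
Step 3: enter scope (depth=2)
Step 4: declare d=42 at depth 2
Step 5: exit scope (depth=1)
Step 6: enter scope (depth=2)
Step 7: declare f=26 at depth 2
Step 8: declare a=(read d)=30 at depth 2
Visible at query point: a=30 d=30 f=26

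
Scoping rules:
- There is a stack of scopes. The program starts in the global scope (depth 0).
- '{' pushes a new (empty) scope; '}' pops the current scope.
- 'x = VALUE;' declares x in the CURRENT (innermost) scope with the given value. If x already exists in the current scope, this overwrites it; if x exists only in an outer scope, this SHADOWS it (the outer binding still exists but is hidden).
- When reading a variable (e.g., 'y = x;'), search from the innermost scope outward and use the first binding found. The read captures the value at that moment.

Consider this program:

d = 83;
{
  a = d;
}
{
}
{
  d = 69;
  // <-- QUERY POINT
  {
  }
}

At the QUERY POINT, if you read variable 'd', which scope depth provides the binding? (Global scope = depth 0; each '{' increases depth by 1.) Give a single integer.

Answer: 1

Derivation:
Step 1: declare d=83 at depth 0
Step 2: enter scope (depth=1)
Step 3: declare a=(read d)=83 at depth 1
Step 4: exit scope (depth=0)
Step 5: enter scope (depth=1)
Step 6: exit scope (depth=0)
Step 7: enter scope (depth=1)
Step 8: declare d=69 at depth 1
Visible at query point: d=69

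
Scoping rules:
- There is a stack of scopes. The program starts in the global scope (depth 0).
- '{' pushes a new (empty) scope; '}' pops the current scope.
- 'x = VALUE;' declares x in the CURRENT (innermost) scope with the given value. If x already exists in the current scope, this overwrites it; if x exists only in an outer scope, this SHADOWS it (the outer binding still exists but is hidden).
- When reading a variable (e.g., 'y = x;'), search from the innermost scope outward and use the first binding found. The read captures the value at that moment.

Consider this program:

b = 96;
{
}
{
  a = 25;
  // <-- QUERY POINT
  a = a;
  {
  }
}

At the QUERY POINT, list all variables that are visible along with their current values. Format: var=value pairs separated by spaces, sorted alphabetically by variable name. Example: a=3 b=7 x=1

Answer: a=25 b=96

Derivation:
Step 1: declare b=96 at depth 0
Step 2: enter scope (depth=1)
Step 3: exit scope (depth=0)
Step 4: enter scope (depth=1)
Step 5: declare a=25 at depth 1
Visible at query point: a=25 b=96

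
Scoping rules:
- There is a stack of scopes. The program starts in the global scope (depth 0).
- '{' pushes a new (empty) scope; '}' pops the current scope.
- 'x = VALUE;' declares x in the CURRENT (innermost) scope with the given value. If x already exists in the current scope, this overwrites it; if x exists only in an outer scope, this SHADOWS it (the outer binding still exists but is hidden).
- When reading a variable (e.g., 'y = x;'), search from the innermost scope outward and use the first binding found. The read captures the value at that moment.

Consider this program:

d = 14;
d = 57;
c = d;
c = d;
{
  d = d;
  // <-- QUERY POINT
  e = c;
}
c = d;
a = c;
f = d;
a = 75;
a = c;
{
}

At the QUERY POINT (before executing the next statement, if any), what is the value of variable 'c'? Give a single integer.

Answer: 57

Derivation:
Step 1: declare d=14 at depth 0
Step 2: declare d=57 at depth 0
Step 3: declare c=(read d)=57 at depth 0
Step 4: declare c=(read d)=57 at depth 0
Step 5: enter scope (depth=1)
Step 6: declare d=(read d)=57 at depth 1
Visible at query point: c=57 d=57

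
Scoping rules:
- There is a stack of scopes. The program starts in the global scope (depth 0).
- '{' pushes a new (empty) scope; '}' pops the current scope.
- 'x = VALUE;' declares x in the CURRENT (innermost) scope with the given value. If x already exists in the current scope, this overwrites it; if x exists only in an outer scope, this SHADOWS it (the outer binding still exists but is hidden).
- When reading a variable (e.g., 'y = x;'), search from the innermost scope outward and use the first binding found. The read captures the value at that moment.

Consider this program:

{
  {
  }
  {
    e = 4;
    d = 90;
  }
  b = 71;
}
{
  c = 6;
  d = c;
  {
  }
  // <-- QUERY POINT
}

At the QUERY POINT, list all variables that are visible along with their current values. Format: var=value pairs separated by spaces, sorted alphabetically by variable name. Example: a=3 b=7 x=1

Answer: c=6 d=6

Derivation:
Step 1: enter scope (depth=1)
Step 2: enter scope (depth=2)
Step 3: exit scope (depth=1)
Step 4: enter scope (depth=2)
Step 5: declare e=4 at depth 2
Step 6: declare d=90 at depth 2
Step 7: exit scope (depth=1)
Step 8: declare b=71 at depth 1
Step 9: exit scope (depth=0)
Step 10: enter scope (depth=1)
Step 11: declare c=6 at depth 1
Step 12: declare d=(read c)=6 at depth 1
Step 13: enter scope (depth=2)
Step 14: exit scope (depth=1)
Visible at query point: c=6 d=6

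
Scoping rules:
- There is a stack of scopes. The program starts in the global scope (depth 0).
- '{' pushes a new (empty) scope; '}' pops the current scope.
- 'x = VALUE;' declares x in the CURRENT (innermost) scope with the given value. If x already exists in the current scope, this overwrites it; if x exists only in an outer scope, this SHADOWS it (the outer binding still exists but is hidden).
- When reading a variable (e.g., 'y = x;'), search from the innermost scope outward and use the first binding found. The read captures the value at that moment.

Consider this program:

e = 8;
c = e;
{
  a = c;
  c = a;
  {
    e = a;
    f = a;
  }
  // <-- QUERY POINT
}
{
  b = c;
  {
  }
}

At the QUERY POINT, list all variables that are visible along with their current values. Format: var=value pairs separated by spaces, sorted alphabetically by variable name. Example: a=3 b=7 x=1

Answer: a=8 c=8 e=8

Derivation:
Step 1: declare e=8 at depth 0
Step 2: declare c=(read e)=8 at depth 0
Step 3: enter scope (depth=1)
Step 4: declare a=(read c)=8 at depth 1
Step 5: declare c=(read a)=8 at depth 1
Step 6: enter scope (depth=2)
Step 7: declare e=(read a)=8 at depth 2
Step 8: declare f=(read a)=8 at depth 2
Step 9: exit scope (depth=1)
Visible at query point: a=8 c=8 e=8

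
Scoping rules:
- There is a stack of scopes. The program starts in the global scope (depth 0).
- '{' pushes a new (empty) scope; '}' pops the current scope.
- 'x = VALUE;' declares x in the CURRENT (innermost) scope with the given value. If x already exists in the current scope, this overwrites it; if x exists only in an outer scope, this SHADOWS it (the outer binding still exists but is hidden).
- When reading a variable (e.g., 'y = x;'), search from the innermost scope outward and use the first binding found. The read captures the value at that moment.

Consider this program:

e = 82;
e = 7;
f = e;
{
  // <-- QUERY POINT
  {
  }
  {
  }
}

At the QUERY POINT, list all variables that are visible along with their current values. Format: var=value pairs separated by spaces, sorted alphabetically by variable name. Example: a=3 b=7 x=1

Answer: e=7 f=7

Derivation:
Step 1: declare e=82 at depth 0
Step 2: declare e=7 at depth 0
Step 3: declare f=(read e)=7 at depth 0
Step 4: enter scope (depth=1)
Visible at query point: e=7 f=7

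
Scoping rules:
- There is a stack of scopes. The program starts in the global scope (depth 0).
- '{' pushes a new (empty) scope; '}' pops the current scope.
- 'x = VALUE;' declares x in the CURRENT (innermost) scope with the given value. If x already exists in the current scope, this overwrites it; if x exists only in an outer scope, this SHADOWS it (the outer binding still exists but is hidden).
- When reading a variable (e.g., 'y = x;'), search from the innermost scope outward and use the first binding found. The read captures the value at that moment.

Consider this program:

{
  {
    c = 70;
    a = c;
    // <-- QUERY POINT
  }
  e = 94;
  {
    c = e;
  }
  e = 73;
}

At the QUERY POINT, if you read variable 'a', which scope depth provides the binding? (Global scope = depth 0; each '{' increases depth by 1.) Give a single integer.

Step 1: enter scope (depth=1)
Step 2: enter scope (depth=2)
Step 3: declare c=70 at depth 2
Step 4: declare a=(read c)=70 at depth 2
Visible at query point: a=70 c=70

Answer: 2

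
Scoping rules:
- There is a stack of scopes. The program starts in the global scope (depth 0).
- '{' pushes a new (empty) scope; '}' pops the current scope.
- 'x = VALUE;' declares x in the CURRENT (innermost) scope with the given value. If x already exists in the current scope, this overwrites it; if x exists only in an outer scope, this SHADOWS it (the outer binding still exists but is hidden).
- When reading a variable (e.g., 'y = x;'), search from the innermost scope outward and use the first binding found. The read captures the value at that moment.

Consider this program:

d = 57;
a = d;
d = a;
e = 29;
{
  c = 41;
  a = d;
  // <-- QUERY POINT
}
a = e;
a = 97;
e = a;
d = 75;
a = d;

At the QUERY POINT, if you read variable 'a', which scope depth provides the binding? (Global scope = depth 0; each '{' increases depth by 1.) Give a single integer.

Step 1: declare d=57 at depth 0
Step 2: declare a=(read d)=57 at depth 0
Step 3: declare d=(read a)=57 at depth 0
Step 4: declare e=29 at depth 0
Step 5: enter scope (depth=1)
Step 6: declare c=41 at depth 1
Step 7: declare a=(read d)=57 at depth 1
Visible at query point: a=57 c=41 d=57 e=29

Answer: 1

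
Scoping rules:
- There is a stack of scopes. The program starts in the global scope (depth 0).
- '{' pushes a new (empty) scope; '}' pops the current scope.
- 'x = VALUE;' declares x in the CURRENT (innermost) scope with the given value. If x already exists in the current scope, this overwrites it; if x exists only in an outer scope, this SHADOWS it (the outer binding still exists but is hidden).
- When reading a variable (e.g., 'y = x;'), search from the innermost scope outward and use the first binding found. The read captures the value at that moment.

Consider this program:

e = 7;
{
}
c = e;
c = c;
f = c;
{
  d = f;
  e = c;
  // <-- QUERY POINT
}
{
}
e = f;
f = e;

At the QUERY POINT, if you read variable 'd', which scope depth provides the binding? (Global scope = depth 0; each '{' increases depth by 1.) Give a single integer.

Step 1: declare e=7 at depth 0
Step 2: enter scope (depth=1)
Step 3: exit scope (depth=0)
Step 4: declare c=(read e)=7 at depth 0
Step 5: declare c=(read c)=7 at depth 0
Step 6: declare f=(read c)=7 at depth 0
Step 7: enter scope (depth=1)
Step 8: declare d=(read f)=7 at depth 1
Step 9: declare e=(read c)=7 at depth 1
Visible at query point: c=7 d=7 e=7 f=7

Answer: 1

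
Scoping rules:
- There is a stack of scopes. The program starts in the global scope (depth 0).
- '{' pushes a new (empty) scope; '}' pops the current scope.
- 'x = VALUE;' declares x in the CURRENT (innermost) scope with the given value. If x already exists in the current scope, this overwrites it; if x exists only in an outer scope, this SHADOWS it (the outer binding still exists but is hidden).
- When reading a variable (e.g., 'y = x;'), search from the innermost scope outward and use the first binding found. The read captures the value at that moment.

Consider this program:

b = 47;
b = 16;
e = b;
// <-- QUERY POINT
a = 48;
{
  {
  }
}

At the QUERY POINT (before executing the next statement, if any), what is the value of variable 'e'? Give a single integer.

Answer: 16

Derivation:
Step 1: declare b=47 at depth 0
Step 2: declare b=16 at depth 0
Step 3: declare e=(read b)=16 at depth 0
Visible at query point: b=16 e=16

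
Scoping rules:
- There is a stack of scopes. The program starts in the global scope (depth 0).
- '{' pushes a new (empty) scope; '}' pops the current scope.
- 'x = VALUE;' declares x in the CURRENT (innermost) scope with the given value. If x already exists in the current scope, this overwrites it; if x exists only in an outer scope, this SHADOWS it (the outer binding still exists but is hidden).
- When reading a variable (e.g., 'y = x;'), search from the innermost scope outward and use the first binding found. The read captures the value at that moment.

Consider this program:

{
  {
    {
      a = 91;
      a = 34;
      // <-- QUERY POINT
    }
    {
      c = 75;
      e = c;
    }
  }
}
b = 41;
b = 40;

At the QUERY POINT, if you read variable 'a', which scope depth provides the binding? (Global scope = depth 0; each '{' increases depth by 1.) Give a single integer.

Step 1: enter scope (depth=1)
Step 2: enter scope (depth=2)
Step 3: enter scope (depth=3)
Step 4: declare a=91 at depth 3
Step 5: declare a=34 at depth 3
Visible at query point: a=34

Answer: 3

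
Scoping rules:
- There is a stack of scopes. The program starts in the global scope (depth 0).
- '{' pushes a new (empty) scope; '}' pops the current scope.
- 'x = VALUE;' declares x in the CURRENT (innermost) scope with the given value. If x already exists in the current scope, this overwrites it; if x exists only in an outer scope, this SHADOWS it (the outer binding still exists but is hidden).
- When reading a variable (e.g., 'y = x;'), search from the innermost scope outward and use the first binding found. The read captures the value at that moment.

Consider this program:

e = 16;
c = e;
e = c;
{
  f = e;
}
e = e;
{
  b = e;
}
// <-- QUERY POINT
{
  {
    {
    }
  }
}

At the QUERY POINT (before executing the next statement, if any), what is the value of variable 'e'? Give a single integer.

Answer: 16

Derivation:
Step 1: declare e=16 at depth 0
Step 2: declare c=(read e)=16 at depth 0
Step 3: declare e=(read c)=16 at depth 0
Step 4: enter scope (depth=1)
Step 5: declare f=(read e)=16 at depth 1
Step 6: exit scope (depth=0)
Step 7: declare e=(read e)=16 at depth 0
Step 8: enter scope (depth=1)
Step 9: declare b=(read e)=16 at depth 1
Step 10: exit scope (depth=0)
Visible at query point: c=16 e=16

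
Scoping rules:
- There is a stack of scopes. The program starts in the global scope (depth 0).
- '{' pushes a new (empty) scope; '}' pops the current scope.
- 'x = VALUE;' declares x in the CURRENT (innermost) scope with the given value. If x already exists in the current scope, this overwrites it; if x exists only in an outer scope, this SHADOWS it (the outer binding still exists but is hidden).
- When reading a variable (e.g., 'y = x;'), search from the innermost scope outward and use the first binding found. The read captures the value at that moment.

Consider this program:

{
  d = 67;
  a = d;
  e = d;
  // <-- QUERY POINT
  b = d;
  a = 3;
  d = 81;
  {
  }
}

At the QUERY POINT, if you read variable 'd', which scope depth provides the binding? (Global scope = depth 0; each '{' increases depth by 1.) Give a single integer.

Step 1: enter scope (depth=1)
Step 2: declare d=67 at depth 1
Step 3: declare a=(read d)=67 at depth 1
Step 4: declare e=(read d)=67 at depth 1
Visible at query point: a=67 d=67 e=67

Answer: 1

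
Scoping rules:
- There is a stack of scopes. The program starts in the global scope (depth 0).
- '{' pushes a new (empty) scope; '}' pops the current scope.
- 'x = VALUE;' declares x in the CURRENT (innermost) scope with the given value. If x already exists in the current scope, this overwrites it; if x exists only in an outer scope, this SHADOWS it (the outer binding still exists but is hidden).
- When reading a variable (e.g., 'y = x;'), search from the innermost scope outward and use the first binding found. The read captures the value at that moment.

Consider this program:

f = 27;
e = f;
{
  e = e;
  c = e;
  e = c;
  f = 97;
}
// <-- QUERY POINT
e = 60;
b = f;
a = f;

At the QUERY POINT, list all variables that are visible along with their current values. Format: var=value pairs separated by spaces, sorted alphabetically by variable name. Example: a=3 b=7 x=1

Answer: e=27 f=27

Derivation:
Step 1: declare f=27 at depth 0
Step 2: declare e=(read f)=27 at depth 0
Step 3: enter scope (depth=1)
Step 4: declare e=(read e)=27 at depth 1
Step 5: declare c=(read e)=27 at depth 1
Step 6: declare e=(read c)=27 at depth 1
Step 7: declare f=97 at depth 1
Step 8: exit scope (depth=0)
Visible at query point: e=27 f=27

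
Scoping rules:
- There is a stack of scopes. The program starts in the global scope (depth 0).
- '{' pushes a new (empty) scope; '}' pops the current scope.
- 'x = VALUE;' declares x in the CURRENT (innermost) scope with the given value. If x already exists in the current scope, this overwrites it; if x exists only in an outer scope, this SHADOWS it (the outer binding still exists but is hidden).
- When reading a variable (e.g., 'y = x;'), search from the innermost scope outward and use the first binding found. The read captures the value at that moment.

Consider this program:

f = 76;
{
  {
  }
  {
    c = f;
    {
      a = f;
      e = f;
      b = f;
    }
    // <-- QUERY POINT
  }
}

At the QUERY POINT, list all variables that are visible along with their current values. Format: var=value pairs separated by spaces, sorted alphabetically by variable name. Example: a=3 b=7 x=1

Answer: c=76 f=76

Derivation:
Step 1: declare f=76 at depth 0
Step 2: enter scope (depth=1)
Step 3: enter scope (depth=2)
Step 4: exit scope (depth=1)
Step 5: enter scope (depth=2)
Step 6: declare c=(read f)=76 at depth 2
Step 7: enter scope (depth=3)
Step 8: declare a=(read f)=76 at depth 3
Step 9: declare e=(read f)=76 at depth 3
Step 10: declare b=(read f)=76 at depth 3
Step 11: exit scope (depth=2)
Visible at query point: c=76 f=76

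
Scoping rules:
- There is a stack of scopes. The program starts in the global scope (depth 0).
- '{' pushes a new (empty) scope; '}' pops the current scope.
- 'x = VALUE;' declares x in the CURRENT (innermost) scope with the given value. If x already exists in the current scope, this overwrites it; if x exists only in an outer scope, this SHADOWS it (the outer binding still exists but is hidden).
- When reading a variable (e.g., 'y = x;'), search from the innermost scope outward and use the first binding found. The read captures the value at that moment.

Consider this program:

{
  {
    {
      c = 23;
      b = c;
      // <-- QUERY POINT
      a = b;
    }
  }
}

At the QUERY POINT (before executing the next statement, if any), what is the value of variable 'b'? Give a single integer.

Answer: 23

Derivation:
Step 1: enter scope (depth=1)
Step 2: enter scope (depth=2)
Step 3: enter scope (depth=3)
Step 4: declare c=23 at depth 3
Step 5: declare b=(read c)=23 at depth 3
Visible at query point: b=23 c=23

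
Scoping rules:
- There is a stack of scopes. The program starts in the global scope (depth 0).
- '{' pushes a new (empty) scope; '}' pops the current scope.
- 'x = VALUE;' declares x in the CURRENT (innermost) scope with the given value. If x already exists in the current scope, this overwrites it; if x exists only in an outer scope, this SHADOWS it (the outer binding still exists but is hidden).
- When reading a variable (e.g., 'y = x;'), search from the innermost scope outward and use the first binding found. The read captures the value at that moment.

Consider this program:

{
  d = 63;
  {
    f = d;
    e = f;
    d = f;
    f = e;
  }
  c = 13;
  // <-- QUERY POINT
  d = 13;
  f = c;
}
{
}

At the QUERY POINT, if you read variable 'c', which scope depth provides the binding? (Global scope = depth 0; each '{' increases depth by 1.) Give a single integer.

Step 1: enter scope (depth=1)
Step 2: declare d=63 at depth 1
Step 3: enter scope (depth=2)
Step 4: declare f=(read d)=63 at depth 2
Step 5: declare e=(read f)=63 at depth 2
Step 6: declare d=(read f)=63 at depth 2
Step 7: declare f=(read e)=63 at depth 2
Step 8: exit scope (depth=1)
Step 9: declare c=13 at depth 1
Visible at query point: c=13 d=63

Answer: 1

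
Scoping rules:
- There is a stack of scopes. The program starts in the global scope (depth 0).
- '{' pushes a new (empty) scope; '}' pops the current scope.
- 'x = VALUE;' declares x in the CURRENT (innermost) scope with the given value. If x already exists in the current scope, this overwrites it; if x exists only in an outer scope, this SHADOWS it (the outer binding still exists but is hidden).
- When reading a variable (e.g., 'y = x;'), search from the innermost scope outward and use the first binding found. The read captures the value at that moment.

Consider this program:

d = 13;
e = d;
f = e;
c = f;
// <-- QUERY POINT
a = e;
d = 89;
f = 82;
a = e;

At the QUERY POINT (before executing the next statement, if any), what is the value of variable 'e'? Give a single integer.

Step 1: declare d=13 at depth 0
Step 2: declare e=(read d)=13 at depth 0
Step 3: declare f=(read e)=13 at depth 0
Step 4: declare c=(read f)=13 at depth 0
Visible at query point: c=13 d=13 e=13 f=13

Answer: 13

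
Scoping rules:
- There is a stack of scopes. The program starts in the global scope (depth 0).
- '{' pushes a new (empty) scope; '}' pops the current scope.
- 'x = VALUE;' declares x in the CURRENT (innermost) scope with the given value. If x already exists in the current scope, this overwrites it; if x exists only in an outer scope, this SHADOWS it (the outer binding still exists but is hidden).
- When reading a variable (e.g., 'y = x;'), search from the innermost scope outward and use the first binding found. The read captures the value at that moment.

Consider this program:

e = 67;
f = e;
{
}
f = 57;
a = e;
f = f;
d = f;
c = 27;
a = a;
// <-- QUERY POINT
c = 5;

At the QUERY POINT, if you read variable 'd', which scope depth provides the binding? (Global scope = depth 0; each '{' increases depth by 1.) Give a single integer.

Answer: 0

Derivation:
Step 1: declare e=67 at depth 0
Step 2: declare f=(read e)=67 at depth 0
Step 3: enter scope (depth=1)
Step 4: exit scope (depth=0)
Step 5: declare f=57 at depth 0
Step 6: declare a=(read e)=67 at depth 0
Step 7: declare f=(read f)=57 at depth 0
Step 8: declare d=(read f)=57 at depth 0
Step 9: declare c=27 at depth 0
Step 10: declare a=(read a)=67 at depth 0
Visible at query point: a=67 c=27 d=57 e=67 f=57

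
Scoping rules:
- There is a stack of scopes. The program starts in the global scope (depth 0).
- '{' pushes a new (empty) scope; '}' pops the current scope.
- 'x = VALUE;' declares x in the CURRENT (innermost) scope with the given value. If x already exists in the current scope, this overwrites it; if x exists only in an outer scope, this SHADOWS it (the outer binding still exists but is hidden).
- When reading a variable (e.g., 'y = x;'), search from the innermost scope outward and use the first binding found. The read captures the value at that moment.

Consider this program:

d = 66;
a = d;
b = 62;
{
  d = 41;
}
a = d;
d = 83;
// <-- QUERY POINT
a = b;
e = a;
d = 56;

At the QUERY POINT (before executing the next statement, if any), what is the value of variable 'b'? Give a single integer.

Step 1: declare d=66 at depth 0
Step 2: declare a=(read d)=66 at depth 0
Step 3: declare b=62 at depth 0
Step 4: enter scope (depth=1)
Step 5: declare d=41 at depth 1
Step 6: exit scope (depth=0)
Step 7: declare a=(read d)=66 at depth 0
Step 8: declare d=83 at depth 0
Visible at query point: a=66 b=62 d=83

Answer: 62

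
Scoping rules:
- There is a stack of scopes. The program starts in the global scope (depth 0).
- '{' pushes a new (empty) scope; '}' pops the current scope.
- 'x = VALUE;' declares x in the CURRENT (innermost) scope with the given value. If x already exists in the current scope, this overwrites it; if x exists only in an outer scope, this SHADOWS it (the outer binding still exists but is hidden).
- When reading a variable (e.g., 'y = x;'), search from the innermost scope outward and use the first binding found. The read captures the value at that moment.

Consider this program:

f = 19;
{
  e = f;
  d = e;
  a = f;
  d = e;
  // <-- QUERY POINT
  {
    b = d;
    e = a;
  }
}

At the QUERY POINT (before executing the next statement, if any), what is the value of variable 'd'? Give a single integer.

Step 1: declare f=19 at depth 0
Step 2: enter scope (depth=1)
Step 3: declare e=(read f)=19 at depth 1
Step 4: declare d=(read e)=19 at depth 1
Step 5: declare a=(read f)=19 at depth 1
Step 6: declare d=(read e)=19 at depth 1
Visible at query point: a=19 d=19 e=19 f=19

Answer: 19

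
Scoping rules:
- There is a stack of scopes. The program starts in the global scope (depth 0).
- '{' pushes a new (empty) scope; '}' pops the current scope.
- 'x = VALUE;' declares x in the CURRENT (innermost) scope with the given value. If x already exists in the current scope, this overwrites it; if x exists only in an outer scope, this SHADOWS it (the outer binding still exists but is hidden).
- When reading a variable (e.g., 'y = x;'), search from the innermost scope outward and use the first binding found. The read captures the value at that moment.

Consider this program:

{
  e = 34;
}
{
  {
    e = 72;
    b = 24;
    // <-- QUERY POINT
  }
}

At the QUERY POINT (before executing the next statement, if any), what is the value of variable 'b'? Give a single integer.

Step 1: enter scope (depth=1)
Step 2: declare e=34 at depth 1
Step 3: exit scope (depth=0)
Step 4: enter scope (depth=1)
Step 5: enter scope (depth=2)
Step 6: declare e=72 at depth 2
Step 7: declare b=24 at depth 2
Visible at query point: b=24 e=72

Answer: 24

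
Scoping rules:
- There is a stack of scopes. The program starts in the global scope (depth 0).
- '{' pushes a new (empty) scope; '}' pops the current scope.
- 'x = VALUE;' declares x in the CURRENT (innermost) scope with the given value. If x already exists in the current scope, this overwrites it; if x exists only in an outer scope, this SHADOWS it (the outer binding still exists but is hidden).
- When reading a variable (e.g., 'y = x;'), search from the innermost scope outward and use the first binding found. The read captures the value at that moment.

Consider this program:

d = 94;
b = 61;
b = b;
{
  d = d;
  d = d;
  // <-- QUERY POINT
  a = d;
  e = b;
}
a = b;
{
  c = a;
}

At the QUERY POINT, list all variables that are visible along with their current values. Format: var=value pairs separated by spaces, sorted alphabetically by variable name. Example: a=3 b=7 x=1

Step 1: declare d=94 at depth 0
Step 2: declare b=61 at depth 0
Step 3: declare b=(read b)=61 at depth 0
Step 4: enter scope (depth=1)
Step 5: declare d=(read d)=94 at depth 1
Step 6: declare d=(read d)=94 at depth 1
Visible at query point: b=61 d=94

Answer: b=61 d=94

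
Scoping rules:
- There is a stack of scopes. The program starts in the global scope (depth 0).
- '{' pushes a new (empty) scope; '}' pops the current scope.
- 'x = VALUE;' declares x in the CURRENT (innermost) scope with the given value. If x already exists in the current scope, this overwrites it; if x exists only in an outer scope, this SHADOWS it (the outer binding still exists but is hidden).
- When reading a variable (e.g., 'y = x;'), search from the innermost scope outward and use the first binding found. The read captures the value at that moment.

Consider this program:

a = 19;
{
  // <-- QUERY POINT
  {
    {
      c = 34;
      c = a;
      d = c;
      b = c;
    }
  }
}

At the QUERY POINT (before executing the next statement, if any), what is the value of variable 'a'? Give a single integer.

Step 1: declare a=19 at depth 0
Step 2: enter scope (depth=1)
Visible at query point: a=19

Answer: 19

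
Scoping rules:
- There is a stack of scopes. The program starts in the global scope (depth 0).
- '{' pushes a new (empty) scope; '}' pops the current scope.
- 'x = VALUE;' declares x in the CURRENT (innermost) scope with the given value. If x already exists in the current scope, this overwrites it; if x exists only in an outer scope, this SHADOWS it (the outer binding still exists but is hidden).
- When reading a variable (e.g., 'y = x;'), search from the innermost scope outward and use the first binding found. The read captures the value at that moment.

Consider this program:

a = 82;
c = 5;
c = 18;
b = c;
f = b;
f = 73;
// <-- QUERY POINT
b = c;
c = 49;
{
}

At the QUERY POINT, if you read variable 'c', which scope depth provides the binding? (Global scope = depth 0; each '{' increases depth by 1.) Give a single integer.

Answer: 0

Derivation:
Step 1: declare a=82 at depth 0
Step 2: declare c=5 at depth 0
Step 3: declare c=18 at depth 0
Step 4: declare b=(read c)=18 at depth 0
Step 5: declare f=(read b)=18 at depth 0
Step 6: declare f=73 at depth 0
Visible at query point: a=82 b=18 c=18 f=73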